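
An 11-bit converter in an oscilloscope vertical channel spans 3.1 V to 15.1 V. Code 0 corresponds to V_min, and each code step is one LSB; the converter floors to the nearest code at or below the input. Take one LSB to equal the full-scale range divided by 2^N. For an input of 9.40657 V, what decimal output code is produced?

1076

Range = 15.1 − (3.1) = 12 V. LSB = 12 V / 2^11 ≈ 5.859 mV.
code = ⌊(V_in − V_min)/LSB⌋ = ⌊(V_in − V_min) × 2^11 / range⌋
     = ⌊(9.40657 − (3.1)) × 2048 / 12⌋ = ⌊6.30657 × 2048/12⌋
     = ⌊1076.321⌋ = 1076.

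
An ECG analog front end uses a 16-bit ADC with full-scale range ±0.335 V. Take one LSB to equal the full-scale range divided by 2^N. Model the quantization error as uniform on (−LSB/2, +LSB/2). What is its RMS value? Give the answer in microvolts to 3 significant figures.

2.95 µV

Range = 0.335 − (-0.335) = 0.67 V.
Step size = 0.67/65536 V = 10.223 µV.
V_rms = LSB/√12 = 10.223 µV / √12 = 2.95 µV.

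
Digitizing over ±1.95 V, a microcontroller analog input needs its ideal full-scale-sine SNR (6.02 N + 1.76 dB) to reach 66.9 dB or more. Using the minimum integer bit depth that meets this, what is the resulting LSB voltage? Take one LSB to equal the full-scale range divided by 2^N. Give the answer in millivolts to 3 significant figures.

Range = 1.95 − (-1.95) = 3.9 V.
Required N = ⌈(66.9 − 1.76)/6.02⌉ = ⌈10.821⌉ = 11.
Step size = 3.9/2048 V = 1.90 mV.

1.90 mV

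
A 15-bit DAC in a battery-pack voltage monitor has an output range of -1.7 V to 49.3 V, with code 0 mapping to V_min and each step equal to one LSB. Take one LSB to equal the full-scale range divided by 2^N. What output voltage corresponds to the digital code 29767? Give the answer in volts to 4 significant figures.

The full-scale span is 49.3 − (-1.7) = 51 V. LSB = 51 V / 2^15.
V_out = V_min + code × LSB = -1.7 V + 29767 × 51 V / 32768
      = -1.7 V + 46.3293 V = 44.6293 V.

44.63 V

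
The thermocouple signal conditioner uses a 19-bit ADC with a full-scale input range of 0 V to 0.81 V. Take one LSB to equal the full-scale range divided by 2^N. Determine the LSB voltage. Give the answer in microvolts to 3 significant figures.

V_FS = 0.81 V.
2^19 = 524288 levels.
LSB = 0.81 V ÷ 2^19 = 0.81/524288 V = 1.54 µV.

1.54 µV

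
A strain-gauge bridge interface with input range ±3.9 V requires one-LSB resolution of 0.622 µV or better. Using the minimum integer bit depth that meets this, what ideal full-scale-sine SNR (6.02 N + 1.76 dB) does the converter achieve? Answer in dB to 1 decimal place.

Range = 3.9 − (-3.9) = 7.8 V.
Levels needed ≥ 7.8/0.622 µV = 1.254e7. 2^24 = 16777216 suffices, so N_min = 24.
SNR = 6.02 × 24 + 1.76 = 146.24 dB.

146.2 dB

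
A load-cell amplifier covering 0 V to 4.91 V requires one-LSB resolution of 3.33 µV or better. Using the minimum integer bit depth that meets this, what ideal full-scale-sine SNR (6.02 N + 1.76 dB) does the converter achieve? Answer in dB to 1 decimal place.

V_FS = 4.91 V.
4.91 V / 3.33 µV = 1.474e6. Since 2^20 = 1048576 and 2^21 = 2097152, N = 21.
Ideal SNR at N = 21: 6.02·21 + 1.76 = 128.2 dB.

128.2 dB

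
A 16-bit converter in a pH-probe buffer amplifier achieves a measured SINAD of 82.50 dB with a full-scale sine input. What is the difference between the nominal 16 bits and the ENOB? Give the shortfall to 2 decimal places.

2.59 bits

Effective bits = (82.50 − 1.76)/6.02 = 13.4120.
16 − 13.4120 = 2.59 bits below nominal.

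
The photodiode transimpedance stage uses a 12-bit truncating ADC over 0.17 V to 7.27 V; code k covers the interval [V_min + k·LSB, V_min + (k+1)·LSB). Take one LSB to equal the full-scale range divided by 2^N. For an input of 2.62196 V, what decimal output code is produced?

1414

Span: 7.27 V − (0.17 V) = 7.1 V. LSB = 7.1 V / 2^12 ≈ 1.733 mV.
V_in − V_min = 2.62196 − (0.17) = 2.45196 V.
Divide by LSB: 2.45196 × 4096/7.1 = 1414.5392.
Truncating gives code 1414.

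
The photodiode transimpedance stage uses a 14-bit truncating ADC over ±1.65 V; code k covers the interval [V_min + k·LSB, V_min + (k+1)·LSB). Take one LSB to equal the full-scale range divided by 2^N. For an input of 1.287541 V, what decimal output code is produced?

Range = 1.65 − (-1.65) = 3.3 V. LSB = 3.3 V / 2^14 ≈ 201.4 µV.
V_in − V_min = 1.287541 − (-1.65) = 2.937541 V.
Divide by LSB: 2.937541 × 16384/3.3 = 14584.4460.
Truncating gives code 14584.

14584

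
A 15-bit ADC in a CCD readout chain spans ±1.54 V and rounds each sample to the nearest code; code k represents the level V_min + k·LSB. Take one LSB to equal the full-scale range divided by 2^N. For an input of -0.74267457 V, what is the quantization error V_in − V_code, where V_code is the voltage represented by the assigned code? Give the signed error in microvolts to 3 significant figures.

Full-scale range = 1.54 V − (-1.54 V) = 3.08 V. LSB = 3.08 V / 2^15 ≈ 93.99 µV.
(V_in − V_min)/LSB = (-0.74267457 − (-1.54)) × 32768/3.08 = 8482.7142 → nearest code k = 8483.
Reconstructed level: -1.54 + 8483 × 3.08/32768 V = -0.74264770508 V.
e = -0.74267457 − (-0.74264770508) = −26.9 µV.

−26.9 µV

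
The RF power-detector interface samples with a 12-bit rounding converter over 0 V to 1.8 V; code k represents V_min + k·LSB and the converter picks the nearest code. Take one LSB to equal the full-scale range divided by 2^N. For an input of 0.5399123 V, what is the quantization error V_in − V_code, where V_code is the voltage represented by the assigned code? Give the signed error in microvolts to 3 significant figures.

Range is 1.8 V. LSB = 1.8 V / 2^12 ≈ 439.5 µV.
(V_in − V_min)/LSB = (0.5399123 − (0)) × 4096/1.8 = 1228.6004 → nearest code k = 1229.
Reconstructed level: 0 + 1229 × 1.8/4096 V = 0.5400878906 V.
Error = V_in − V_code = 0.5399123 − (0.5400878906) = −176 µV.

−176 µV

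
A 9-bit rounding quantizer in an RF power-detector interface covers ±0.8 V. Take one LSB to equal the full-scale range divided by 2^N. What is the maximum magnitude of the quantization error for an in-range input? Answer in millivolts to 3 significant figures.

1.56 mV

The full-scale span is 0.8 − (-0.8) = 1.6 V.
Step size = 1.6/512 V = 3.1250 mV.
Worst-case error for round-to-nearest is half an LSB: 1.56 mV.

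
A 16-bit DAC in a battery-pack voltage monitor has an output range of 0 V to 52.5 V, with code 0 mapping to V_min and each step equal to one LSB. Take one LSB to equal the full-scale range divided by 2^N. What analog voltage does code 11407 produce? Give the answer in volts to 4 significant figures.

9.138 V

Full-scale range = 52.5 V. LSB = 52.5 V / 2^16.
V_out = 0 + 11407 × (52.5/65536) V
      = 0 V + 9.13799 V = 9.13799 V.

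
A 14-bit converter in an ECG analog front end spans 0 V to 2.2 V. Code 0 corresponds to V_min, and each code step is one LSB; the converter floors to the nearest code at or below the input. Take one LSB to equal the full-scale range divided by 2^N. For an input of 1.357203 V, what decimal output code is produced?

10107

V_FS = 2.2 V. LSB = 2.2 V / 2^14 ≈ 134.3 µV.
V_in − V_min = 1.357203 − (0) = 1.357203 V.
Divide by LSB: 1.357203 × 16384/2.2 = 10107.4609.
Truncating gives code 10107.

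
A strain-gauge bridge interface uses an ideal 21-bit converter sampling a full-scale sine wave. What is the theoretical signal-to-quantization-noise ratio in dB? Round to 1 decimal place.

SNR = 6.02·21 + 1.76 = 128.18 dB.

128.2 dB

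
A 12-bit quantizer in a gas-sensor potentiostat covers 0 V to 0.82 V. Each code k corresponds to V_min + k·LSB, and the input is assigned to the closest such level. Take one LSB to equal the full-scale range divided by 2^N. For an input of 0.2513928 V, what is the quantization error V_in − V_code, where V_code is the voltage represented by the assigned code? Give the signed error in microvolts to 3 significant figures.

−52.5 µV

Range is 0.82 V. LSB = 0.82 V / 2^12 ≈ 200.2 µV.
(0.2513928 − (0)) / LSB = 0.2513928 × 4096/0.82 = 1255.7377. Nearest integer: k = 1256.
Reconstructed level: 0 + 1256 × 0.82/4096 V = 0.2514453125 V.
e = 0.2513928 − (0.2514453125) = −52.5 µV.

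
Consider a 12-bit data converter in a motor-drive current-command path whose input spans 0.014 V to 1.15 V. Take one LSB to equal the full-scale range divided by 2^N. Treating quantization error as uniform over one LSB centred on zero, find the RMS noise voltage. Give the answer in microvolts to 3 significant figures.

80.1 µV

Range = 1.15 − (0.014) = 1.136 V.
LSB = 1.136 V / 2^12 = 277.34 µV.
RMS of a uniform error over width LSB is LSB/√12 = 80.1 µV.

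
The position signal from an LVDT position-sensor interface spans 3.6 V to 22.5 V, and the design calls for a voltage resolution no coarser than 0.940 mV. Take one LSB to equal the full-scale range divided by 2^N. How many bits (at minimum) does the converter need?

15 bits

The full-scale span is 22.5 − (3.6) = 18.9 V.
Required number of levels: 18.9/0.940 mV = 20106; smallest N with 2^N ≥ that is 15.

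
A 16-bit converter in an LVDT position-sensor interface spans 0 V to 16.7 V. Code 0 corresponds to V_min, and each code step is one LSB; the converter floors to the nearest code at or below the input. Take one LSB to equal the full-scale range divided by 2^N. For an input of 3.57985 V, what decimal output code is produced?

14048

V_FS = 16.7 V. LSB = 16.7 V / 2^16 ≈ 254.8 µV.
(V_in − V_min) × 2^16/range = (3.57985 − (0)) × 65536/16.7 = 14048.446.
Floor → code = 14048.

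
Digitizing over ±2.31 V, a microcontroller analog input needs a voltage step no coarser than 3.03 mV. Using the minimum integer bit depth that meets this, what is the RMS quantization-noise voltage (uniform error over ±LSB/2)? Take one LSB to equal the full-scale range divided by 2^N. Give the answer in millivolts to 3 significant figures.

0.651 mV

Span: 2.31 V − (-2.31 V) = 4.62 V.
Levels needed ≥ 4.62/3.03 mV = 1525. 2^11 = 2048 suffices, so N_min = 11.
Step size = 4.62/2048 V = 2.2559 mV.
RMS noise = LSB/√12 = 0.651 mV.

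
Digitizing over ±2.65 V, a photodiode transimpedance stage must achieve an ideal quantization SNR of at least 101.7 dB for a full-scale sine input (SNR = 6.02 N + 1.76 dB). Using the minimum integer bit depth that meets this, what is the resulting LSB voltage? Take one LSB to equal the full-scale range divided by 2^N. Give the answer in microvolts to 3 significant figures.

40.4 µV

Range = 2.65 − (-2.65) = 5.3 V.
Solving 6.02 N ≥ 101.7 − 1.76: N ≥ 16.601. Round up → N = 17.
LSB = 5.3 V / 2^17 = 40.4 µV.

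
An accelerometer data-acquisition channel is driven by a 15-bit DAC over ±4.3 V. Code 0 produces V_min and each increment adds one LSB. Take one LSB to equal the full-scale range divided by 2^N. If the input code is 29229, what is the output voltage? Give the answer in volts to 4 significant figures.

Full-scale range = 4.3 V − (-4.3 V) = 8.6 V. LSB = 8.6 V / 2^15.
V_out = -4.3 + 29229 × (8.6/32768) V
      = -4.3 + 7.67119 = 3.37119 V.

3.371 V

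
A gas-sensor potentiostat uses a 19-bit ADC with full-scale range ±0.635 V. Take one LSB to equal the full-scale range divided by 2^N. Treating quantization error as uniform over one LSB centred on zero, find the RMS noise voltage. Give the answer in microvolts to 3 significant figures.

0.699 µV

Span: 0.635 V − (-0.635 V) = 1.27 V.
One LSB is 1.27 V / 524288 = 2.4223 µV.
σ_q = LSB/√12 = 2.4223 µV/3.4641 = 0.699 µV.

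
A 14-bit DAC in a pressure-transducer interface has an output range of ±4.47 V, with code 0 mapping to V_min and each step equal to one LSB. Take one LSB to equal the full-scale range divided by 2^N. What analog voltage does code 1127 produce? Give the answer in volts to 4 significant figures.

Full-scale range = 4.47 V − (-4.47 V) = 8.94 V. LSB = 8.94 V / 2^14.
V_out = V_min + code × LSB = -4.47 V + 1127 × 8.94 V / 16384
      = -4.47 V + 0.614952 V = -3.85505 V.

-3.855 V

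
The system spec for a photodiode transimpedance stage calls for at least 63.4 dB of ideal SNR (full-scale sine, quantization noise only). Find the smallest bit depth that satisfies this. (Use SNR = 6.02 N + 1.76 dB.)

N ≥ (63.4 − 1.76)/6.02 = 10.239 → N_min = 11.

11 bits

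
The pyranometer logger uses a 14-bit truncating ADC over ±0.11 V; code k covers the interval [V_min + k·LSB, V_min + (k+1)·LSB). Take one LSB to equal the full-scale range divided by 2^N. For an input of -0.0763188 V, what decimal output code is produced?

2508

Span: 0.11 V − (-0.11 V) = 0.22 V. LSB = 0.22 V / 2^14 ≈ 13.43 µV.
code = ⌊(V_in − V_min)/LSB⌋ = ⌊(V_in − V_min) × 2^14 / range⌋
     = ⌊(-0.0763188 − (-0.11)) × 16384 / 0.22⌋ = ⌊0.0336812 × 16384/0.22⌋
     = ⌊2508.331⌋ = 2508.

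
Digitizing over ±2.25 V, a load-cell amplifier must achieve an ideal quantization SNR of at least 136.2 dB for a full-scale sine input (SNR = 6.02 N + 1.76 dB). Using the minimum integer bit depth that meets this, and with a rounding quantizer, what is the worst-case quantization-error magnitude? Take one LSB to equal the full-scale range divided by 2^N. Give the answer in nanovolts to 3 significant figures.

268 nV

The full-scale span is 2.25 − (-2.25) = 4.5 V.
N ≥ (136.2 − 1.76)/6.02 = 22.332 → N_min = 23.
LSB = 4.5 V / 2^23 = 0.53644 µV.
Half an LSB is 268 nV.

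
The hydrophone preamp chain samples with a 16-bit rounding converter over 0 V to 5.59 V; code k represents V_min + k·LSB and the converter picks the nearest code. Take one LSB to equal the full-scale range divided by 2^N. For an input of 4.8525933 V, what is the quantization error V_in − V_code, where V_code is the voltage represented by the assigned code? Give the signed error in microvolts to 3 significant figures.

Full-scale range = 5.59 V. LSB = 5.59 V / 2^16 ≈ 85.30 µV.
Position in LSBs: (4.8525933 − (0)) × 65536/5.59 = 56890.7969; rounding gives k = 56891.
V_code = V_min + k × range/2^16 = 0 + 56891 × 5.59/65536 = 4.8526106262 V.
e = 4.8525933 − (4.8526106262) = −17.3 µV.

−17.3 µV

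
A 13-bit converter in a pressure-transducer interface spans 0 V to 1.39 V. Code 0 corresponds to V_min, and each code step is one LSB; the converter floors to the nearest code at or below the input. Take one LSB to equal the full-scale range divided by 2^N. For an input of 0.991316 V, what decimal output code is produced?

Full-scale range = 1.39 V. LSB = 1.39 V / 2^13 ≈ 169.7 µV.
V_in − V_min = 0.991316 − (0) = 0.991316 V.
Divide by LSB: 0.991316 × 8192/1.39 = 5842.3458.
Truncating gives code 5842.

5842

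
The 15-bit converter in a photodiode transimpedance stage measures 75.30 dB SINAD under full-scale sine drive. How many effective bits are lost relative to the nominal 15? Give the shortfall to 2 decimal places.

2.78 bits

N_eff = (75.30 − 1.76)/6.02 = 12.2159 bits.
15 − 12.2159 = 2.78 bits below nominal.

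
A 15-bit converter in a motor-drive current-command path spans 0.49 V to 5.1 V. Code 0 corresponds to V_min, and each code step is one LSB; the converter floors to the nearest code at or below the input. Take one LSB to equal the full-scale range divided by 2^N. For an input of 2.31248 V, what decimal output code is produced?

12954

Span: 5.1 V − (0.49 V) = 4.61 V. LSB = 4.61 V / 2^15 ≈ 140.7 µV.
V_in − V_min = 2.31248 − (0.49) = 1.82248 V.
Divide by LSB: 1.82248 × 32768/4.61 = 12954.2353.
Truncating gives code 12954.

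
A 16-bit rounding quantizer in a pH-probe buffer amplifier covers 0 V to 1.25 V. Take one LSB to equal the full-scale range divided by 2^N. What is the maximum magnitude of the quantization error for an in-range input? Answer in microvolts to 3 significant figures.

9.54 µV

Full-scale range = 1.25 V.
LSB = 1.25 V / 2^16 = 19.073 µV.
A rounding quantizer has |error| ≤ LSB/2 = 9.54 µV.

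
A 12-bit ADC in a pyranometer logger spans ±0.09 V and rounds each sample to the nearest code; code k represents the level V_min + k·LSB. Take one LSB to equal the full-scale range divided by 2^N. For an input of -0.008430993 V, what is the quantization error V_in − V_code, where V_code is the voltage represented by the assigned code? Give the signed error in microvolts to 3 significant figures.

Span: 0.09 V − (-0.09 V) = 0.18 V. LSB = 0.18 V / 2^12 ≈ 43.95 µV.
Position in LSBs: (-0.008430993 − (-0.09)) × 4096/0.18 = 1856.1481; rounding gives k = 1856.
V_code = -0.09 + (1856/4096) × 0.18 = -0.008437500000 V.
Error = V_in − V_code = -0.008430993 − (-0.008437500000) = +6.51 µV.

+6.51 µV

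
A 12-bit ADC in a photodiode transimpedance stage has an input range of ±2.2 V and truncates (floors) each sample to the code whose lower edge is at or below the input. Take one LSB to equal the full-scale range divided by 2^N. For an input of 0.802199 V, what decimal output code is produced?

Span: 2.2 V − (-2.2 V) = 4.4 V. LSB = 4.4 V / 2^12 ≈ 1.074 mV.
V_in − V_min = 0.802199 − (-2.2) = 3.002199 V.
Divide by LSB: 3.002199 × 4096/4.4 = 2794.7743.
Truncating gives code 2794.

2794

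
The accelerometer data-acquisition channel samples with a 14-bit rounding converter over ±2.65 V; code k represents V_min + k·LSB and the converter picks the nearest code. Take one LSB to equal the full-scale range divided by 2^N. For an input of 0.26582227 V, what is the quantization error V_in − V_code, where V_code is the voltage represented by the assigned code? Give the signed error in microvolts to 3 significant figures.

Span: 2.65 V − (-2.65 V) = 5.3 V. LSB = 5.3 V / 2^14 ≈ 323.5 µV.
Position in LSBs: (0.26582227 − (-2.65)) × 16384/5.3 = 9013.7419; rounding gives k = 9014.
V_code = -2.65 + (9014/16384) × 5.3 = 0.26590576172 V.
V_in − V_code = 0.26582227 − (0.26590576172) = −83.5 µV.

−83.5 µV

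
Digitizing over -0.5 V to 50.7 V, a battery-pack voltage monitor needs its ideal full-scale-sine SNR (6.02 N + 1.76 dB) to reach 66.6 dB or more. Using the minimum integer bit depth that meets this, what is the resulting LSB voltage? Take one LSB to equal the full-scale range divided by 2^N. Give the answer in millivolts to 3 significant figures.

Span: 50.7 V − (-0.5 V) = 51.2 V.
N ≥ (66.6 − 1.76)/6.02 = 10.771 → N_min = 11.
Step size = 51.2/2048 V = 25.0 mV.

25.0 mV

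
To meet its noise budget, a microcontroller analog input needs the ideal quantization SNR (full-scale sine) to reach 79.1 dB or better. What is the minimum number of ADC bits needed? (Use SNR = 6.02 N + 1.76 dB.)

6.02 N + 1.76 ≥ 79.1 gives N ≥ 12.847, so the minimum integer is 13.

13 bits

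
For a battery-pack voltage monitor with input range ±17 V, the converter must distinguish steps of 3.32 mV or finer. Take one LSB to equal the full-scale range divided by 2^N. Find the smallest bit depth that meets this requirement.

14 bits

Full-scale range = 17 V − (-17 V) = 34 V.
Need 2^N ≥ 34 V / 3.32 mV = 10240 → N_min = 14.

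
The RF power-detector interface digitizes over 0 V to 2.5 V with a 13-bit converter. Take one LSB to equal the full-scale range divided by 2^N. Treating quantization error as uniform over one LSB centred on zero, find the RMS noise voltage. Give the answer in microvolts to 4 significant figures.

Span = 2.5 V.
Step size = 2.5/8192 V = 305.176 µV.
RMS of a uniform error over width LSB is LSB/√12 = 88.10 µV.

88.10 µV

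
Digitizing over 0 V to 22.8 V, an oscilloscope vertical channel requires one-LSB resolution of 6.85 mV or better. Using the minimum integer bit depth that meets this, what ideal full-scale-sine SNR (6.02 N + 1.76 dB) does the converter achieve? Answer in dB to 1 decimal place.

74.0 dB

Range is 22.8 V.
Required number of levels: 22.8/6.85 mV = 3328.5; smallest N with 2^N ≥ that is 12.
Ideal SNR at N = 12: 6.02·12 + 1.76 = 74.0 dB.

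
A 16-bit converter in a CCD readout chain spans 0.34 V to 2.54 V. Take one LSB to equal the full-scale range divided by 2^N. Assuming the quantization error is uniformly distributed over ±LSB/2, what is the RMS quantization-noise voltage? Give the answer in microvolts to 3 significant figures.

Range = 2.54 − (0.34) = 2.2 V.
LSB = 2.2 V ÷ 2^16 = 2.2/65536 V = 33.569 µV.
RMS of a uniform error over width LSB is LSB/√12 = 9.69 µV.

9.69 µV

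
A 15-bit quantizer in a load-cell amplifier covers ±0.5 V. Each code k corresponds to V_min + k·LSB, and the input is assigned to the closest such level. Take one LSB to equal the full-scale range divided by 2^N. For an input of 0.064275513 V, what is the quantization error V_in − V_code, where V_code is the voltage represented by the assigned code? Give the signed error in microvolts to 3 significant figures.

The full-scale span is 0.5 − (-0.5) = 1 V. LSB = 1 V / 2^15 ≈ 30.52 µV.
(0.064275513 − (-0.5)) / LSB = 0.564275513 × 32768/1 = 18490.1800. Nearest integer: k = 18490.
V_code = V_min + k × range/2^15 = -0.5 + 18490 × 1/32768 = 0.064270019531 V.
e = 0.064275513 − (0.064270019531) = +5.49 µV.

+5.49 µV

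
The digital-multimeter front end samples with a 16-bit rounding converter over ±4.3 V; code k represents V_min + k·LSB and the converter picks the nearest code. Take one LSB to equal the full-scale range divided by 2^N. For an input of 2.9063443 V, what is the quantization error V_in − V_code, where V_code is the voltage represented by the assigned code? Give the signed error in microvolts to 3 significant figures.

−40.0 µV

Range = 4.3 − (-4.3) = 8.6 V. LSB = 8.6 V / 2^16 ≈ 131.2 µV.
(V_in − V_min)/LSB = (2.9063443 − (-4.3)) × 65536/8.6 = 54915.6954 → nearest code k = 54916.
Reconstructed level: -4.3 + 54916 × 8.6/65536 V = 2.9063842773 V.
Error = V_in − V_code = 2.9063443 − (2.9063842773) = −40.0 µV.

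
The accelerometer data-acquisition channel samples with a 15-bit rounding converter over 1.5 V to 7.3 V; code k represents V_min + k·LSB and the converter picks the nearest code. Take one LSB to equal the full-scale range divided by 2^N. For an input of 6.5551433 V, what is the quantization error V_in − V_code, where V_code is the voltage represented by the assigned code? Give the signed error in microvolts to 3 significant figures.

−32.5 µV

The full-scale span is 7.3 − (1.5) = 5.8 V. LSB = 5.8 V / 2^15 ≈ 177.0 µV.
(V_in − V_min)/LSB = (6.5551433 − (1.5)) × 32768/5.8 = 28559.8165 → nearest code k = 28560.
V_code = 1.5 + (28560/32768) × 5.8 = 6.5551757813 V.
e = 6.5551433 − (6.5551757813) = −32.5 µV.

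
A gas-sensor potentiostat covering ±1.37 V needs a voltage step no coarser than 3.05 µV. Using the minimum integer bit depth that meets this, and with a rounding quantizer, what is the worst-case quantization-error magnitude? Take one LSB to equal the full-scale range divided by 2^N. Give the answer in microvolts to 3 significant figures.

1.31 µV

Full-scale range = 1.37 V − (-1.37 V) = 2.74 V.
2.74 V / 3.05 µV = 898400. Since 2^19 = 524288 and 2^20 = 1048576, N = 20.
Step size = 2.74/1048576 V = 2.6131 µV.
|e|_max = LSB/2 = 1.31 µV.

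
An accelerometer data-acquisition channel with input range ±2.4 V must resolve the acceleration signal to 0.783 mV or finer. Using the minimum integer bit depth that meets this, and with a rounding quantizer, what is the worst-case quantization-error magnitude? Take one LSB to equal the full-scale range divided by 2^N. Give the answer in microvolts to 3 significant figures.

293 µV

Span: 2.4 V − (-2.4 V) = 4.8 V.
Need 2^N ≥ 4.8 V / 0.783 mV = 6130 → N_min = 13.
Step size = 4.8/8192 V = 0.58594 mV.
|e|_max = LSB/2 = 293 µV.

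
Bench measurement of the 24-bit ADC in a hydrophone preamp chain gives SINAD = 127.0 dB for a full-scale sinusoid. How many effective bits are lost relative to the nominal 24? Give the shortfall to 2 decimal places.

N_eff = (127.0 − 1.76)/6.02 = 20.8040 bits.
Shortfall = 24 − 20.8040 = 3.1960 bits.

3.20 bits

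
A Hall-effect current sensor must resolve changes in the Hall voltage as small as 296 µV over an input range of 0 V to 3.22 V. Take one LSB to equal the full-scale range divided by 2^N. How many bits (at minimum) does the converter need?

14 bits

Span = 3.22 V.
Levels needed ≥ 3.22/296 µV = 10880. 2^14 = 16384 suffices, so N_min = 14.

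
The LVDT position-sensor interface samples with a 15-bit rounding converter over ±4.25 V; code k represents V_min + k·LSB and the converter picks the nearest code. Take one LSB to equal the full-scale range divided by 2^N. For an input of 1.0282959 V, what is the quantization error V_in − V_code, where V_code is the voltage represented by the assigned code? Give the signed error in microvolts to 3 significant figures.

+36.6 µV

Full-scale range = 4.25 V − (-4.25 V) = 8.5 V. LSB = 8.5 V / 2^15 ≈ 259.4 µV.
Position in LSBs: (1.0282959 − (-4.25)) × 32768/8.5 = 20348.1412; rounding gives k = 20348.
V_code = -4.25 + (20348/32768) × 8.5 = 1.0282592773 V.
Error = V_in − V_code = 1.0282959 − (1.0282592773) = +36.6 µV.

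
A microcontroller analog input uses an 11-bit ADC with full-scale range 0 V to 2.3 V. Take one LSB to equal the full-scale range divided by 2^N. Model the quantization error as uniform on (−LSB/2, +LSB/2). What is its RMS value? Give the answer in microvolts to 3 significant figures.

Span = 2.3 V.
LSB = 2.3 V ÷ 2^11 = 2.3/2048 V = 1.1230 mV.
V_rms = LSB/√12 = 1.1230 mV / √12 = 324 µV.

324 µV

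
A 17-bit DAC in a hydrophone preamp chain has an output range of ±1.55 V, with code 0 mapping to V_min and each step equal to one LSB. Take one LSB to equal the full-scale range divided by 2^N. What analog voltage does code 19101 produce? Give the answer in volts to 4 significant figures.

The full-scale span is 1.55 − (-1.55) = 3.1 V. LSB = 3.1 V / 2^17.
V_out = V_min + code × LSB = -1.55 V + 19101 × 3.1 V / 131072
      = -1.55 + 0.451760 = -1.09824 V.

-1.098 V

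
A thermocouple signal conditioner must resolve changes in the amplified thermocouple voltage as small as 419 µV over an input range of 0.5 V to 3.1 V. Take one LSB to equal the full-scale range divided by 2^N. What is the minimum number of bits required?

13 bits

The full-scale span is 3.1 − (0.5) = 2.6 V.
2.6 V / 419 µV = 6205. Since 2^12 = 4096 and 2^13 = 8192, N = 13.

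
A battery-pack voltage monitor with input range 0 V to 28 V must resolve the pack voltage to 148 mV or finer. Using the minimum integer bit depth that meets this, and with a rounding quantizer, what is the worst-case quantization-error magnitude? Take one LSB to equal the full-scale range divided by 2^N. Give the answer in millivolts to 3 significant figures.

V_FS = 28 V.
Levels needed ≥ 28/148 mV = 189.2. 2^8 = 256 suffices, so N_min = 8.
One LSB is 28 V / 256 = 109.38 mV.
Half an LSB is 54.7 mV.

54.7 mV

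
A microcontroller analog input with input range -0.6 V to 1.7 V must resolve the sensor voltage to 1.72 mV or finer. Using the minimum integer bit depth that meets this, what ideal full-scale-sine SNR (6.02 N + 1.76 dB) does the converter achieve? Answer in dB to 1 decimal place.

Span: 1.7 V − (-0.6 V) = 2.3 V.
Levels needed ≥ 2.3/1.72 mV = 1337. 2^11 = 2048 suffices, so N_min = 11.
6.02(11) + 1.76 = 67.98 dB.

68.0 dB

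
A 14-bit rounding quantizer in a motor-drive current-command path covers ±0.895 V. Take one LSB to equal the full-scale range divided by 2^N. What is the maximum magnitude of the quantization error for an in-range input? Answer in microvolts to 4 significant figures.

Range = 0.895 − (-0.895) = 1.79 V.
LSB = 1.79 V ÷ 2^14 = 1.79/16384 V = 109.253 µV.
Worst-case error for round-to-nearest is half an LSB: 54.63 µV.

54.63 µV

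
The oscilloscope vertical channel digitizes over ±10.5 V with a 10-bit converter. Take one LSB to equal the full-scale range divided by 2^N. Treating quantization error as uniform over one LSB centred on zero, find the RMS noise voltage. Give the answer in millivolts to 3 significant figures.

Span: 10.5 V − (-10.5 V) = 21 V.
One LSB is 21 V / 1024 = 20.508 mV.
RMS of a uniform error over width LSB is LSB/√12 = 5.92 mV.

5.92 mV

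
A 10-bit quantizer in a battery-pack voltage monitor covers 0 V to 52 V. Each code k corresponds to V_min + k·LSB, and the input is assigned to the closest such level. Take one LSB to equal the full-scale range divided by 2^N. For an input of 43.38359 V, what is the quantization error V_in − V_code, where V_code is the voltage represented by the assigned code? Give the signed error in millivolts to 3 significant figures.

+16.4 mV

Span = 52 V. LSB = 52 V / 2^10 ≈ 50.78 mV.
Position in LSBs: (43.38359 − (0)) × 1024/52 = 854.3230; rounding gives k = 854.
Reconstructed level: 0 + 854 × 52/1024 V = 43.36718750 V.
Error = V_in − V_code = 43.38359 − (43.36718750) = +16.4 mV.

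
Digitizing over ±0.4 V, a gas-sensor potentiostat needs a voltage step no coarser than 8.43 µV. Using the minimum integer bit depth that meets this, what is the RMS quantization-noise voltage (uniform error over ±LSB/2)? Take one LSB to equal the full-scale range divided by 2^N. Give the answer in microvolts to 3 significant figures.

The full-scale span is 0.4 − (-0.4) = 0.8 V.
Levels needed ≥ 0.8/8.43 µV = 94900. 2^17 = 131072 suffices, so N_min = 17.
One LSB is 0.8 V / 131072 = 6.1035 µV.
σ_q = LSB/√12 = 6.1035 µV/3.4641 = 1.76 µV.

1.76 µV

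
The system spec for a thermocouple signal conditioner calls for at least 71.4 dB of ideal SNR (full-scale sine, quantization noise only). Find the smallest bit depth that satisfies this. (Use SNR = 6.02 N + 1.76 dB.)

6.02 N + 1.76 ≥ 71.4 gives N ≥ 11.568, so the minimum integer is 12.

12 bits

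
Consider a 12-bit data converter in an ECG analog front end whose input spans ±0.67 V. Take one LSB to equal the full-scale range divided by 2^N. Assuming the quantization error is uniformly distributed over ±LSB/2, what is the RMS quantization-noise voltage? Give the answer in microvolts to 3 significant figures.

Range = 0.67 − (-0.67) = 1.34 V.
Step size = 1.34/4096 V = 327.15 µV.
For a uniform distribution on [−LSB/2, +LSB/2], V_rms = LSB/√12 = 327.15 µV/3.4641 = 94.4 µV.

94.4 µV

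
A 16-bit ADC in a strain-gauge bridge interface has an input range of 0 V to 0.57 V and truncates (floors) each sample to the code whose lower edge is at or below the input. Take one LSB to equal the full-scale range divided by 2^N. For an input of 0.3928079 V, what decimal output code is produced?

45163

Range is 0.57 V. LSB = 0.57 V / 2^16 ≈ 8.698 µV.
V_in − V_min = 0.3928079 − (0) = 0.3928079 V.
Divide by LSB: 0.3928079 × 65536/0.57 = 45163.2606.
Truncating gives code 45163.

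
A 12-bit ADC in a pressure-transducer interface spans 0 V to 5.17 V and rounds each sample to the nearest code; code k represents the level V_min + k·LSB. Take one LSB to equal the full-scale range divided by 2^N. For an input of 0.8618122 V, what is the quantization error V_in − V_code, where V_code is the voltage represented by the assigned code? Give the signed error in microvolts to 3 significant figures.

Span = 5.17 V. LSB = 5.17 V / 2^12 ≈ 1.262 mV.
(0.8618122 − (0)) / LSB = 0.8618122 × 4096/5.17 = 682.7820. Nearest integer: k = 683.
V_code = V_min + k × range/2^12 = 0 + 683 × 5.17/4096 = 0.8620874023 V.
e = 0.8618122 − (0.8620874023) = −275 µV.

−275 µV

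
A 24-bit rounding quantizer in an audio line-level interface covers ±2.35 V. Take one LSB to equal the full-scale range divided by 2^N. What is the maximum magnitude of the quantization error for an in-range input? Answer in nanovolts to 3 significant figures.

Span: 2.35 V − (-2.35 V) = 4.7 V.
Step size = 4.7/16777216 V = 280.14 nV.
|e|_max = LSB/2 = 140 nV.

140 nV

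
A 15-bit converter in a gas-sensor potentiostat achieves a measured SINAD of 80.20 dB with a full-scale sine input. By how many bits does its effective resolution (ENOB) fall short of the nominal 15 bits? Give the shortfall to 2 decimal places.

1.97 bits

N_eff = (80.20 − 1.76)/6.02 = 13.0299 bits.
Shortfall = 15 − 13.0299 = 1.9701 bits.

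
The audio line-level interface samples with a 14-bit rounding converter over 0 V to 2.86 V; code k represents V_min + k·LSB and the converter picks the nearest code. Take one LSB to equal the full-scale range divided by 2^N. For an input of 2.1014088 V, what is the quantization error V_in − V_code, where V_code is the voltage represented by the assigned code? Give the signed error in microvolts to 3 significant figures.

Full-scale range = 2.86 V. LSB = 2.86 V / 2^14 ≈ 174.6 µV.
(V_in − V_min)/LSB = (2.1014088 − (0)) × 16384/2.86 = 12038.2803 → nearest code k = 12038.
Reconstructed level: 0 + 12038 × 2.86/16384 V = 2.1013598633 V.
V_in − V_code = 2.1014088 − (2.1013598633) = +48.9 µV.

+48.9 µV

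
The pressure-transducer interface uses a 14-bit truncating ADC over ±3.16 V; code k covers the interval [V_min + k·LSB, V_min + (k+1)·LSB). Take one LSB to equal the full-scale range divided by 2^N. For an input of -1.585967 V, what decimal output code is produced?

Range = 3.16 − (-3.16) = 6.32 V. LSB = 6.32 V / 2^14 ≈ 385.7 µV.
(V_in − V_min) × 2^14/range = (-1.585967 − (-3.16)) × 16384/6.32 = 4080.531.
Floor → code = 4080.

4080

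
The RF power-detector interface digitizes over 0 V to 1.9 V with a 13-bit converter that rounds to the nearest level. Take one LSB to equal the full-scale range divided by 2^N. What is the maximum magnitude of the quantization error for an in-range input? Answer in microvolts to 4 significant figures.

Full-scale range = 1.9 V.
LSB = 1.9 V ÷ 2^13 = 1.9/8192 V = 231.934 µV.
Worst-case error for round-to-nearest is half an LSB: 116.0 µV.

116.0 µV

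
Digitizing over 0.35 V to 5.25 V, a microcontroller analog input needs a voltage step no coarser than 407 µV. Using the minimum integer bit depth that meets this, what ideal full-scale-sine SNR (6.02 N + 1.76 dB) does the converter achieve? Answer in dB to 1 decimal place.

86.0 dB

The full-scale span is 5.25 − (0.35) = 4.9 V.
4.9 V / 407 µV = 12040. Since 2^13 = 8192 and 2^14 = 16384, N = 14.
Ideal SNR at N = 14: 6.02·14 + 1.76 = 86.0 dB.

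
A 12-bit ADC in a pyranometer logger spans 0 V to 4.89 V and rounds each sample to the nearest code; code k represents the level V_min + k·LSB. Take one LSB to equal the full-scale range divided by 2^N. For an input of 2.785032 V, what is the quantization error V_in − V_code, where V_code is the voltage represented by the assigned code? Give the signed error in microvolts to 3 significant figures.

−215 µV

V_FS = 4.89 V. LSB = 4.89 V / 2^12 ≈ 1.194 mV.
(V_in − V_min)/LSB = (2.785032 − (0)) × 4096/4.89 = 2332.8203 → nearest code k = 2333.
V_code = 0 + (2333/4096) × 4.89 = 2.785246582 V.
Error = V_in − V_code = 2.785032 − (2.785246582) = −215 µV.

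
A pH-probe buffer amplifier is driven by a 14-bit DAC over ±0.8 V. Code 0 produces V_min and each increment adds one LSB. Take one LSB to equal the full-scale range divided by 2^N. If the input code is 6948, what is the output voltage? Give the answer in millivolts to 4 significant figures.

-121.5 mV

Full-scale range = 0.8 V − (-0.8 V) = 1.6 V. LSB = 1.6 V / 2^14.
Output = V_min + (6948/16384) × range = -0.8 + 0.424072 × 1.6 V
      = -0.8 V + 0.678516 V = -0.121484 V.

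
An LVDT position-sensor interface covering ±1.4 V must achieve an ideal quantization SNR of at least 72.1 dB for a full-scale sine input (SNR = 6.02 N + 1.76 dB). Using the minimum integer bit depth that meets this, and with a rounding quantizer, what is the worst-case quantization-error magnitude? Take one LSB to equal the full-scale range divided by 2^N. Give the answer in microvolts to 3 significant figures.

The full-scale span is 1.4 − (-1.4) = 2.8 V.
N ≥ (72.1 − 1.76)/6.02 = 11.684 → N_min = 12.
One LSB is 2.8 V / 4096 = 0.68359 mV.
Half an LSB is 342 µV.

342 µV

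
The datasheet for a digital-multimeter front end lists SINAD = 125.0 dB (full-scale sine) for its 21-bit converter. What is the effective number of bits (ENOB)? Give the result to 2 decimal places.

Inverting SNR = 6.02 N + 1.76: N_eff = (125.0 − 1.76)/6.02 = 20.4718.

20.47 bits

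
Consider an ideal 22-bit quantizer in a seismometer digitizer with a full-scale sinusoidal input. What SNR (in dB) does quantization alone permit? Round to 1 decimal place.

Ideal quantization SNR: 6.02 × 22 + 1.76 dB = 134.2 dB.

134.2 dB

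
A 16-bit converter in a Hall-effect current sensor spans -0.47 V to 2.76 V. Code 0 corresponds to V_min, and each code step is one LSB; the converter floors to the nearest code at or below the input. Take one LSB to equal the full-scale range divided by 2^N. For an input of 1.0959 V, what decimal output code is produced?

31771

Full-scale range = 2.76 V − (-0.47 V) = 3.23 V. LSB = 3.23 V / 2^16 ≈ 49.29 µV.
code = ⌊(V_in − V_min)/LSB⌋ = ⌊(V_in − V_min) × 2^16 / range⌋
     = ⌊(1.0959 − (-0.47)) × 65536 / 3.23⌋ = ⌊1.5659 × 65536/3.23⌋
     = ⌊31771.772⌋ = 31771.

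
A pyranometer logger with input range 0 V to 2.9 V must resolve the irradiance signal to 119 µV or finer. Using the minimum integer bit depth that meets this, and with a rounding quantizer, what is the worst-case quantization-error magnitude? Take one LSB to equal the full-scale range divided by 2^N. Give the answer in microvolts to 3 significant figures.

44.3 µV

Full-scale range = 2.9 V.
Need 2^N ≥ 2.9 V / 119 µV = 24370 → N_min = 15.
Step size = 2.9/32768 V = 88.501 µV.
|e|_max = LSB/2 = 44.3 µV.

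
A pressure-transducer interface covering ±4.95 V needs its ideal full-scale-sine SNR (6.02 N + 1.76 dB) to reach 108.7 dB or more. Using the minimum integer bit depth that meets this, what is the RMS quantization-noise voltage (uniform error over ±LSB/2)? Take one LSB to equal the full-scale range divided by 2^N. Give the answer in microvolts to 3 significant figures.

10.9 µV

Span: 4.95 V − (-4.95 V) = 9.9 V.
Required N = ⌈(108.7 − 1.76)/6.02⌉ = ⌈17.764⌉ = 18.
LSB = 9.9 V / 2^18 = 37.766 µV.
V_rms = LSB/√12 = 10.9 µV.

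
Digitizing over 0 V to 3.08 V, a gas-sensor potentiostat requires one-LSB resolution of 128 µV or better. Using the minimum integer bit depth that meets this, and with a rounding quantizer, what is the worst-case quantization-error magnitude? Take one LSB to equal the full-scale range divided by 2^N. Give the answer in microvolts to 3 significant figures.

Full-scale range = 3.08 V.
Required number of levels: 3.08/128 µV = 24062; smallest N with 2^N ≥ that is 15.
LSB = 3.08 V ÷ 2^15 = 3.08/32768 V = 93.994 µV.
|e|_max = LSB/2 = 47.0 µV.

47.0 µV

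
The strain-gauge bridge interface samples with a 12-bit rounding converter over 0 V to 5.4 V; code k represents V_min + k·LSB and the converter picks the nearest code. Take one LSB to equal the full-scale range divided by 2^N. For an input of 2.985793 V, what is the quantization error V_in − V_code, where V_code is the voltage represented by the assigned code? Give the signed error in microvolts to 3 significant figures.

−291 µV

Span = 5.4 V. LSB = 5.4 V / 2^12 ≈ 1.318 mV.
Position in LSBs: (2.985793 − (0)) × 4096/5.4 = 2264.7793; rounding gives k = 2265.
Reconstructed level: 0 + 2265 × 5.4/4096 V = 2.986083984 V.
Error = V_in − V_code = 2.985793 − (2.986083984) = −291 µV.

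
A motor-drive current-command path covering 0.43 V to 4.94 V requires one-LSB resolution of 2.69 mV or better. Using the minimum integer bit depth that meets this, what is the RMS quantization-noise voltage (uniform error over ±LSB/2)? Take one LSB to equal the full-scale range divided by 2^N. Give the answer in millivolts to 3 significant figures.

Span: 4.94 V − (0.43 V) = 4.51 V.
Required number of levels: 4.51/2.69 mV = 1676.6; smallest N with 2^N ≥ that is 11.
LSB = 4.51 V / 2^11 = 2.2021 mV.
V_rms = LSB/√12 = 0.636 mV.

0.636 mV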